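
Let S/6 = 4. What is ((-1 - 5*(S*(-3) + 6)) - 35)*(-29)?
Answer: -8526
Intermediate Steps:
S = 24 (S = 6*4 = 24)
((-1 - 5*(S*(-3) + 6)) - 35)*(-29) = ((-1 - 5*(24*(-3) + 6)) - 35)*(-29) = ((-1 - 5*(-72 + 6)) - 35)*(-29) = ((-1 - 5*(-66)) - 35)*(-29) = ((-1 + 330) - 35)*(-29) = (329 - 35)*(-29) = 294*(-29) = -8526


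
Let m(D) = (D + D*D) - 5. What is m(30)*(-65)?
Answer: -60125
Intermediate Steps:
m(D) = -5 + D + D² (m(D) = (D + D²) - 5 = -5 + D + D²)
m(30)*(-65) = (-5 + 30 + 30²)*(-65) = (-5 + 30 + 900)*(-65) = 925*(-65) = -60125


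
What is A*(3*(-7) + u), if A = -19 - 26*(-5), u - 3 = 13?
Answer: -555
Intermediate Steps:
u = 16 (u = 3 + 13 = 16)
A = 111 (A = -19 + 130 = 111)
A*(3*(-7) + u) = 111*(3*(-7) + 16) = 111*(-21 + 16) = 111*(-5) = -555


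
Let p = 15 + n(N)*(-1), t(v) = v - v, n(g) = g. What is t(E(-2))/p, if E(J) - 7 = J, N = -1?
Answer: 0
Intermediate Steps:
E(J) = 7 + J
t(v) = 0
p = 16 (p = 15 - 1*(-1) = 15 + 1 = 16)
t(E(-2))/p = 0/16 = 0*(1/16) = 0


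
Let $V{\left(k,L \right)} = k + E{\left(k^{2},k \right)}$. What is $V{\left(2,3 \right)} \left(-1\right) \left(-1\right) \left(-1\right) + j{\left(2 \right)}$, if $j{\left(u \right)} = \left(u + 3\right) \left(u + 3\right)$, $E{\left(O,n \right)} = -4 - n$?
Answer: $29$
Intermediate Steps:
$j{\left(u \right)} = \left(3 + u\right)^{2}$ ($j{\left(u \right)} = \left(3 + u\right) \left(3 + u\right) = \left(3 + u\right)^{2}$)
$V{\left(k,L \right)} = -4$ ($V{\left(k,L \right)} = k - \left(4 + k\right) = -4$)
$V{\left(2,3 \right)} \left(-1\right) \left(-1\right) \left(-1\right) + j{\left(2 \right)} = - 4 \left(-1\right) \left(-1\right) \left(-1\right) + \left(3 + 2\right)^{2} = - 4 \cdot 1 \left(-1\right) + 5^{2} = \left(-4\right) \left(-1\right) + 25 = 4 + 25 = 29$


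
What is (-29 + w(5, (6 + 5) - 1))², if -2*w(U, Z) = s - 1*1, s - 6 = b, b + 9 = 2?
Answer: 784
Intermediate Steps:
b = -7 (b = -9 + 2 = -7)
s = -1 (s = 6 - 7 = -1)
w(U, Z) = 1 (w(U, Z) = -(-1 - 1*1)/2 = -(-1 - 1)/2 = -½*(-2) = 1)
(-29 + w(5, (6 + 5) - 1))² = (-29 + 1)² = (-28)² = 784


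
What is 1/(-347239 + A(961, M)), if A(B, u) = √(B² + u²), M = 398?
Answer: -347239/120573841196 - 5*√43277/120573841196 ≈ -2.8885e-6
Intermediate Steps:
1/(-347239 + A(961, M)) = 1/(-347239 + √(961² + 398²)) = 1/(-347239 + √(923521 + 158404)) = 1/(-347239 + √1081925) = 1/(-347239 + 5*√43277)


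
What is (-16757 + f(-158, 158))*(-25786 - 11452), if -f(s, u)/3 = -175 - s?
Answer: 622098028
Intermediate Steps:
f(s, u) = 525 + 3*s (f(s, u) = -3*(-175 - s) = 525 + 3*s)
(-16757 + f(-158, 158))*(-25786 - 11452) = (-16757 + (525 + 3*(-158)))*(-25786 - 11452) = (-16757 + (525 - 474))*(-37238) = (-16757 + 51)*(-37238) = -16706*(-37238) = 622098028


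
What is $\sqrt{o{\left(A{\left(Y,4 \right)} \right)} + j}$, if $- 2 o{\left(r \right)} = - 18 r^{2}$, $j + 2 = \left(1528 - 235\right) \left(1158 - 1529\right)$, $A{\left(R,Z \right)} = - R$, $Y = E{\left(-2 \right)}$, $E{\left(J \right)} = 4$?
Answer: $i \sqrt{479561} \approx 692.5 i$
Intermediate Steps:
$Y = 4$
$j = -479705$ ($j = -2 + \left(1528 - 235\right) \left(1158 - 1529\right) = -2 + 1293 \left(-371\right) = -2 - 479703 = -479705$)
$o{\left(r \right)} = 9 r^{2}$ ($o{\left(r \right)} = - \frac{\left(-18\right) r^{2}}{2} = 9 r^{2}$)
$\sqrt{o{\left(A{\left(Y,4 \right)} \right)} + j} = \sqrt{9 \left(\left(-1\right) 4\right)^{2} - 479705} = \sqrt{9 \left(-4\right)^{2} - 479705} = \sqrt{9 \cdot 16 - 479705} = \sqrt{144 - 479705} = \sqrt{-479561} = i \sqrt{479561}$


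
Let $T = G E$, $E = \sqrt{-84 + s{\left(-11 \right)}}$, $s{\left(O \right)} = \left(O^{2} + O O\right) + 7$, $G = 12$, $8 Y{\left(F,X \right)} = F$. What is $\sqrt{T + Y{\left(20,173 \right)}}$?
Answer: $\frac{\sqrt{10 + 48 \sqrt{165}}}{2} \approx 12.516$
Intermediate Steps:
$Y{\left(F,X \right)} = \frac{F}{8}$
$s{\left(O \right)} = 7 + 2 O^{2}$ ($s{\left(O \right)} = \left(O^{2} + O^{2}\right) + 7 = 2 O^{2} + 7 = 7 + 2 O^{2}$)
$E = \sqrt{165}$ ($E = \sqrt{-84 + \left(7 + 2 \left(-11\right)^{2}\right)} = \sqrt{-84 + \left(7 + 2 \cdot 121\right)} = \sqrt{-84 + \left(7 + 242\right)} = \sqrt{-84 + 249} = \sqrt{165} \approx 12.845$)
$T = 12 \sqrt{165} \approx 154.14$
$\sqrt{T + Y{\left(20,173 \right)}} = \sqrt{12 \sqrt{165} + \frac{1}{8} \cdot 20} = \sqrt{12 \sqrt{165} + \frac{5}{2}} = \sqrt{\frac{5}{2} + 12 \sqrt{165}}$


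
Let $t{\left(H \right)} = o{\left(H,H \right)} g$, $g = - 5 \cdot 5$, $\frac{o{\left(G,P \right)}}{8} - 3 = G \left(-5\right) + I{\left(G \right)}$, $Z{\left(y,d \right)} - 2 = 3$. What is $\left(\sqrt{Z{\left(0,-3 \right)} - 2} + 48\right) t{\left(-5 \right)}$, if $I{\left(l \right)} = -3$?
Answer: $-240000 - 5000 \sqrt{3} \approx -2.4866 \cdot 10^{5}$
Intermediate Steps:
$Z{\left(y,d \right)} = 5$ ($Z{\left(y,d \right)} = 2 + 3 = 5$)
$o{\left(G,P \right)} = - 40 G$ ($o{\left(G,P \right)} = 24 + 8 \left(G \left(-5\right) - 3\right) = 24 + 8 \left(- 5 G - 3\right) = 24 + 8 \left(-3 - 5 G\right) = 24 - \left(24 + 40 G\right) = - 40 G$)
$g = -25$ ($g = \left(-1\right) 25 = -25$)
$t{\left(H \right)} = 1000 H$ ($t{\left(H \right)} = - 40 H \left(-25\right) = 1000 H$)
$\left(\sqrt{Z{\left(0,-3 \right)} - 2} + 48\right) t{\left(-5 \right)} = \left(\sqrt{5 - 2} + 48\right) 1000 \left(-5\right) = \left(\sqrt{3} + 48\right) \left(-5000\right) = \left(48 + \sqrt{3}\right) \left(-5000\right) = -240000 - 5000 \sqrt{3}$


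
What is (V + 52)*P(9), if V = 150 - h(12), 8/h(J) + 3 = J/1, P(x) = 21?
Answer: 12670/3 ≈ 4223.3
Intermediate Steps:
h(J) = 8/(-3 + J) (h(J) = 8/(-3 + J/1) = 8/(-3 + J*1) = 8/(-3 + J))
V = 1342/9 (V = 150 - 8/(-3 + 12) = 150 - 8/9 = 1342/9 ≈ 149.11)
(V + 52)*P(9) = (1342/9 + 52)*21 = (1810/9)*21 = 12670/3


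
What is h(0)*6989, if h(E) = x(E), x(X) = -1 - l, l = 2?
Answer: -20967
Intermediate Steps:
x(X) = -3 (x(X) = -1 - 1*2 = -1 - 2 = -3)
h(E) = -3
h(0)*6989 = -3*6989 = -20967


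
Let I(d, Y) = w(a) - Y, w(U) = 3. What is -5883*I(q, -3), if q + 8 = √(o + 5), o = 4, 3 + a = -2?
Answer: -35298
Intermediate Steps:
a = -5 (a = -3 - 2 = -5)
q = -5 (q = -8 + √(4 + 5) = -8 + √9 = -8 + 3 = -5)
I(d, Y) = 3 - Y
-5883*I(q, -3) = -5883*(3 - 1*(-3)) = -5883*(3 + 3) = -5883*6 = -35298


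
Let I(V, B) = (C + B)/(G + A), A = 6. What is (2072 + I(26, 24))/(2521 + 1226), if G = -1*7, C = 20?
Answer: 676/1249 ≈ 0.54123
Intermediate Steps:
G = -7
I(V, B) = -20 - B (I(V, B) = (20 + B)/(-7 + 6) = (20 + B)/(-1) = (20 + B)*(-1) = -20 - B)
(2072 + I(26, 24))/(2521 + 1226) = (2072 + (-20 - 1*24))/(2521 + 1226) = (2072 + (-20 - 24))/3747 = (2072 - 44)*(1/3747) = 2028*(1/3747) = 676/1249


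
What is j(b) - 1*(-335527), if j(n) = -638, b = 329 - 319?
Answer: 334889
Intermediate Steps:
b = 10
j(b) - 1*(-335527) = -638 - 1*(-335527) = -638 + 335527 = 334889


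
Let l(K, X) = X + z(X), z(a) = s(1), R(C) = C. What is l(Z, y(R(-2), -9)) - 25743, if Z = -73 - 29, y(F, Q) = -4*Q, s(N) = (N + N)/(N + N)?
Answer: -25706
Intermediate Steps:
s(N) = 1 (s(N) = (2*N)/((2*N)) = (2*N)*(1/(2*N)) = 1)
z(a) = 1
Z = -102
l(K, X) = 1 + X (l(K, X) = X + 1 = 1 + X)
l(Z, y(R(-2), -9)) - 25743 = (1 - 4*(-9)) - 25743 = (1 + 36) - 25743 = 37 - 25743 = -25706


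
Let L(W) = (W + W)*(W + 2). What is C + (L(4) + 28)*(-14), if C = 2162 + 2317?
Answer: 3415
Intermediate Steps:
C = 4479
L(W) = 2*W*(2 + W) (L(W) = (2*W)*(2 + W) = 2*W*(2 + W))
C + (L(4) + 28)*(-14) = 4479 + (2*4*(2 + 4) + 28)*(-14) = 4479 + (2*4*6 + 28)*(-14) = 4479 + (48 + 28)*(-14) = 4479 + 76*(-14) = 4479 - 1064 = 3415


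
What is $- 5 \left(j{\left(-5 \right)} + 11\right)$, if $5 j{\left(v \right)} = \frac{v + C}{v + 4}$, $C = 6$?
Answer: $-54$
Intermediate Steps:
$j{\left(v \right)} = \frac{6 + v}{5 \left(4 + v\right)}$ ($j{\left(v \right)} = \frac{\left(v + 6\right) \frac{1}{v + 4}}{5} = \frac{\left(6 + v\right) \frac{1}{4 + v}}{5} = \frac{\frac{1}{4 + v} \left(6 + v\right)}{5} = \frac{6 + v}{5 \left(4 + v\right)}$)
$- 5 \left(j{\left(-5 \right)} + 11\right) = - 5 \left(\frac{6 - 5}{5 \left(4 - 5\right)} + 11\right) = - 5 \left(\frac{1}{5} \frac{1}{-1} \cdot 1 + 11\right) = - 5 \left(\frac{1}{5} \left(-1\right) 1 + 11\right) = - 5 \left(- \frac{1}{5} + 11\right) = \left(-5\right) \frac{54}{5} = -54$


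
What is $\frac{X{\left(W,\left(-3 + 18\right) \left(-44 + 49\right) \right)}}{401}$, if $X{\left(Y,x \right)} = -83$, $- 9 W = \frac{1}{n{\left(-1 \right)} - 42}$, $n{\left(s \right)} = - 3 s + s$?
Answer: $- \frac{83}{401} \approx -0.20698$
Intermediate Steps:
$n{\left(s \right)} = - 2 s$
$W = \frac{1}{360}$ ($W = - \frac{1}{9 \left(\left(-2\right) \left(-1\right) - 42\right)} = - \frac{1}{9 \left(2 - 42\right)} = - \frac{1}{9 \left(-40\right)} = \left(- \frac{1}{9}\right) \left(- \frac{1}{40}\right) = \frac{1}{360} \approx 0.0027778$)
$\frac{X{\left(W,\left(-3 + 18\right) \left(-44 + 49\right) \right)}}{401} = - \frac{83}{401}$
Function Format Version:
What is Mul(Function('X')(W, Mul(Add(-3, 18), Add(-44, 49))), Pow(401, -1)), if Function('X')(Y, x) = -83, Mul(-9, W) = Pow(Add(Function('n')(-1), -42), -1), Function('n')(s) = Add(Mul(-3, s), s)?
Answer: Rational(-83, 401) ≈ -0.20698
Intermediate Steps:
Function('n')(s) = Mul(-2, s)
W = Rational(1, 360) (W = Mul(Rational(-1, 9), Pow(Add(Mul(-2, -1), -42), -1)) = Mul(Rational(-1, 9), Pow(Add(2, -42), -1)) = Mul(Rational(-1, 9), Pow(-40, -1)) = Mul(Rational(-1, 9), Rational(-1, 40)) = Rational(1, 360) ≈ 0.0027778)
Mul(Function('X')(W, Mul(Add(-3, 18), Add(-44, 49))), Pow(401, -1)) = Mul(-83, Pow(401, -1)) = Mul(-83, Rational(1, 401)) = Rational(-83, 401)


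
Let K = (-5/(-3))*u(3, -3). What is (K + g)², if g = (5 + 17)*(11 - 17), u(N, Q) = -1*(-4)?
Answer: 141376/9 ≈ 15708.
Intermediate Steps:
u(N, Q) = 4
K = 20/3 (K = -5/(-3)*4 = -5*(-⅓)*4 = (5/3)*4 = 20/3 ≈ 6.6667)
g = -132 (g = 22*(-6) = -132)
(K + g)² = (20/3 - 132)² = (-376/3)² = 141376/9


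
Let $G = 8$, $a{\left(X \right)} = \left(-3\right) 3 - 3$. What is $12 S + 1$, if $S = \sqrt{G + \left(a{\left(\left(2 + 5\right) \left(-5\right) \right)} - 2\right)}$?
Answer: $1 + 12 i \sqrt{6} \approx 1.0 + 29.394 i$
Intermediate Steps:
$a{\left(X \right)} = -12$ ($a{\left(X \right)} = -9 - 3 = -12$)
$S = i \sqrt{6}$ ($S = \sqrt{8 - 14} = \sqrt{-6} = i \sqrt{6} \approx 2.4495 i$)
$12 S + 1 = 12 i \sqrt{6} + 1 = 1 + 12 i \sqrt{6}$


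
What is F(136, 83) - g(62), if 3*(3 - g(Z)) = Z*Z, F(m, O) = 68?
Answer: 4039/3 ≈ 1346.3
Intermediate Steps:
g(Z) = 3 - Z**2/3 (g(Z) = 3 - Z*Z/3 = 3 - Z**2/3)
F(136, 83) - g(62) = 68 - (3 - 1/3*62**2) = 68 - (3 - 1/3*3844) = 68 - (3 - 3844/3) = 68 - 1*(-3835/3) = 68 + 3835/3 = 4039/3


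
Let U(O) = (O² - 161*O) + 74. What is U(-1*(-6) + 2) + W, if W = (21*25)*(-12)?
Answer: -7450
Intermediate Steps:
U(O) = 74 + O² - 161*O
W = -6300 (W = 525*(-12) = -6300)
U(-1*(-6) + 2) + W = (74 + (-1*(-6) + 2)² - 161*(-1*(-6) + 2)) - 6300 = (74 + (6 + 2)² - 161*(6 + 2)) - 6300 = (74 + 8² - 161*8) - 6300 = (74 + 64 - 1288) - 6300 = -1150 - 6300 = -7450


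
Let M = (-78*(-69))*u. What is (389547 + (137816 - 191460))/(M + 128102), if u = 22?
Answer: 335903/246506 ≈ 1.3627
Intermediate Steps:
M = 118404 (M = -78*(-69)*22 = 5382*22 = 118404)
(389547 + (137816 - 191460))/(M + 128102) = (389547 + (137816 - 191460))/(118404 + 128102) = (389547 - 53644)/246506 = 335903*(1/246506) = 335903/246506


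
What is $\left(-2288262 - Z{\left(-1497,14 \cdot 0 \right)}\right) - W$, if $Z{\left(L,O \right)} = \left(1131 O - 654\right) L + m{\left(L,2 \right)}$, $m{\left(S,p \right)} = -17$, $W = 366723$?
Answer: $-3634006$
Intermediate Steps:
$Z{\left(L,O \right)} = -17 + L \left(-654 + 1131 O\right)$ ($Z{\left(L,O \right)} = \left(1131 O - 654\right) L - 17 = \left(-654 + 1131 O\right) L - 17 = L \left(-654 + 1131 O\right) - 17 = -17 + L \left(-654 + 1131 O\right)$)
$\left(-2288262 - Z{\left(-1497,14 \cdot 0 \right)}\right) - W = \left(-2288262 - \left(-17 - -979038 + 1131 \left(-1497\right) 14 \cdot 0\right)\right) - 366723 = \left(-2288262 - \left(-17 + 979038 + 1131 \left(-1497\right) 0\right)\right) - 366723 = \left(-2288262 - \left(-17 + 979038 + 0\right)\right) - 366723 = \left(-2288262 - 979021\right) - 366723 = -3267283 - 366723 = -3634006$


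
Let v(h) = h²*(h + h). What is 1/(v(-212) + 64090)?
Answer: -1/18992166 ≈ -5.2653e-8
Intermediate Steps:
v(h) = 2*h³ (v(h) = h²*(2*h) = 2*h³)
1/(v(-212) + 64090) = 1/(2*(-212)³ + 64090) = 1/(2*(-9528128) + 64090) = 1/(-19056256 + 64090) = 1/(-18992166) = -1/18992166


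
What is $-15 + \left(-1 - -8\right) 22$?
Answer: $139$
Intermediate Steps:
$-15 + \left(-1 - -8\right) 22 = -15 + \left(-1 + 8\right) 22 = -15 + 7 \cdot 22 = -15 + 154 = 139$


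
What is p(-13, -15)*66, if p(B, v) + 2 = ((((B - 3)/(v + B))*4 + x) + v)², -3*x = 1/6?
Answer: 28128419/2646 ≈ 10631.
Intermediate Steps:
x = -1/18 (x = -⅓/6 = -⅓*⅙ = -1/18 ≈ -0.055556)
p(B, v) = -2 + (-1/18 + v + 4*(-3 + B)/(B + v))² (p(B, v) = -2 + ((((B - 3)/(v + B))*4 - 1/18) + v)² = -2 + ((((-3 + B)/(B + v))*4 - 1/18) + v)² = -2 + ((4*(-3 + B)/(B + v) - 1/18) + v)² = -2 + ((-1/18 + 4*(-3 + B)/(B + v)) + v)² = -2 + (-1/18 + v + 4*(-3 + B)/(B + v))²)
p(-13, -15)*66 = (-2 + (-216 - 1*(-15) + 18*(-15)² + 71*(-13) + 18*(-13)*(-15))²/(324*(-13 - 15)²))*66 = (-2 + (1/324)*(-216 + 15 + 18*225 - 923 + 3510)²/(-28)²)*66 = (-2 + (1/324)*(1/784)*(-216 + 15 + 4050 - 923 + 3510)²)*66 = (-2 + (1/324)*(1/784)*6436²)*66 = (-2 + (1/324)*(1/784)*41422096)*66 = (-2 + 2588881/15876)*66 = (2557129/15876)*66 = 28128419/2646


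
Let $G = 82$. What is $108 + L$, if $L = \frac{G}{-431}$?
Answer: $\frac{46466}{431} \approx 107.81$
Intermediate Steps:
$L = - \frac{82}{431}$ ($L = \frac{82}{-431} = 82 \left(- \frac{1}{431}\right) = - \frac{82}{431} \approx -0.19026$)
$108 + L = 108 - \frac{82}{431} = \frac{46466}{431}$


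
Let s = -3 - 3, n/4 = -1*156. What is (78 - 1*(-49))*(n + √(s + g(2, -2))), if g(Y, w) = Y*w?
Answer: -79248 + 127*I*√10 ≈ -79248.0 + 401.61*I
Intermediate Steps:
n = -624 (n = 4*(-1*156) = 4*(-156) = -624)
s = -6
(78 - 1*(-49))*(n + √(s + g(2, -2))) = (78 - 1*(-49))*(-624 + √(-6 + 2*(-2))) = (78 + 49)*(-624 + √(-6 - 4)) = 127*(-624 + √(-10)) = 127*(-624 + I*√10) = -79248 + 127*I*√10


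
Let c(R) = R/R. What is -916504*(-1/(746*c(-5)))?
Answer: 458252/373 ≈ 1228.6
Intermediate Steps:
c(R) = 1
-916504*(-1/(746*c(-5))) = -916504/((-746*1)) = -916504/(-746) = -916504*(-1/746) = 458252/373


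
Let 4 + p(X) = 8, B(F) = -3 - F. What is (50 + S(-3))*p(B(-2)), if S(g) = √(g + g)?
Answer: 200 + 4*I*√6 ≈ 200.0 + 9.798*I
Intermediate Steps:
S(g) = √2*√g (S(g) = √(2*g) = √2*√g)
p(X) = 4 (p(X) = -4 + 8 = 4)
(50 + S(-3))*p(B(-2)) = (50 + √2*√(-3))*4 = (50 + √2*(I*√3))*4 = (50 + I*√6)*4 = 200 + 4*I*√6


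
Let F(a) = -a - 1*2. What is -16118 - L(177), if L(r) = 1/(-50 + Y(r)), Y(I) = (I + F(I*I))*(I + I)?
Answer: -177758426787/11028566 ≈ -16118.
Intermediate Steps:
F(a) = -2 - a (F(a) = -a - 2 = -2 - a)
Y(I) = 2*I*(-2 + I - I²) (Y(I) = (I + (-2 - I*I))*(I + I) = (I + (-2 - I²))*(2*I) = (-2 + I - I²)*(2*I) = 2*I*(-2 + I - I²))
L(r) = 1/(-50 + 2*r*(-2 + r - r²))
-16118 - L(177) = -16118 - (-1)/(50 + 2*177*(2 + 177² - 1*177)) = -16118 - (-1)/(50 + 2*177*(2 + 31329 - 177)) = -16118 - (-1)/(50 + 2*177*31154) = -16118 - (-1)/(50 + 11028516) = -16118 - (-1)/11028566 = -16118 - 1*(-1/11028566) = -16118 + 1/11028566 = -177758426787/11028566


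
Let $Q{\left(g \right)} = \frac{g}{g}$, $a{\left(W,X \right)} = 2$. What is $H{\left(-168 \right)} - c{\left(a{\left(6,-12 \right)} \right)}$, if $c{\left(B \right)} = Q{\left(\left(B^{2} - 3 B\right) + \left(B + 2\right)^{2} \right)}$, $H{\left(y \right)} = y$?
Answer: $-169$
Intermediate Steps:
$Q{\left(g \right)} = 1$
$c{\left(B \right)} = 1$
$H{\left(-168 \right)} - c{\left(a{\left(6,-12 \right)} \right)} = -168 - 1 = -169$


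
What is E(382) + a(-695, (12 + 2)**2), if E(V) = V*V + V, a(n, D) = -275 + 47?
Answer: 146078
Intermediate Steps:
a(n, D) = -228
E(V) = V + V**2 (E(V) = V**2 + V = V + V**2)
E(382) + a(-695, (12 + 2)**2) = 382*(1 + 382) - 228 = 382*383 - 228 = 146306 - 228 = 146078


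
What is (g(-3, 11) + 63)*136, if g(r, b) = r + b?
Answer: 9656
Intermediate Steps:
g(r, b) = b + r
(g(-3, 11) + 63)*136 = ((11 - 3) + 63)*136 = (8 + 63)*136 = 71*136 = 9656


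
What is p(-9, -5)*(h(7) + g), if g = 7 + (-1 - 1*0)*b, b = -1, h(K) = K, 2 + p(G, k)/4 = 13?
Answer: 660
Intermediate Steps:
p(G, k) = 44 (p(G, k) = -8 + 4*13 = -8 + 52 = 44)
g = 8 (g = 7 + (-1 - 1*0)*(-1) = 7 + (-1 + 0)*(-1) = 7 - 1*(-1) = 7 + 1 = 8)
p(-9, -5)*(h(7) + g) = 44*(7 + 8) = 44*15 = 660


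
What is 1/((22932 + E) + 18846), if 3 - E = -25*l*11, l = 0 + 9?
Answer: 1/44256 ≈ 2.2596e-5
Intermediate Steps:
l = 9
E = 2478 (E = 3 - (-25*9)*11 = 3 - (-225)*11 = 3 - 1*(-2475) = 3 + 2475 = 2478)
1/((22932 + E) + 18846) = 1/((22932 + 2478) + 18846) = 1/(25410 + 18846) = 1/44256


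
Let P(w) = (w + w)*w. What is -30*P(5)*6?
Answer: -9000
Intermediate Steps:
P(w) = 2*w**2 (P(w) = (2*w)*w = 2*w**2)
-30*P(5)*6 = -60*5**2*6 = -60*25*6 = -30*50*6 = -1500*6 = -9000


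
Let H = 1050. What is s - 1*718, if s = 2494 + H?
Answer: 2826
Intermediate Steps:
s = 3544 (s = 2494 + 1050 = 3544)
s - 1*718 = 3544 - 1*718 = 3544 - 718 = 2826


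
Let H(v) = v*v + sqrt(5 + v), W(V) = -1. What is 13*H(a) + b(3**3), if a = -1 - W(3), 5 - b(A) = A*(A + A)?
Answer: -1453 + 13*sqrt(5) ≈ -1423.9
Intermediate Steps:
b(A) = 5 - 2*A**2 (b(A) = 5 - A*(A + A) = 5 - A*2*A = 5 - 2*A**2)
a = 0 (a = -1 - 1*(-1) = -1 + 1 = 0)
H(v) = v**2 + sqrt(5 + v)
13*H(a) + b(3**3) = 13*(0**2 + sqrt(5 + 0)) + (5 - 2*(3**3)**2) = 13*(0 + sqrt(5)) + (5 - 2*27**2) = 13*sqrt(5) + (5 - 2*729) = 13*sqrt(5) + (5 - 1458) = 13*sqrt(5) - 1453 = -1453 + 13*sqrt(5)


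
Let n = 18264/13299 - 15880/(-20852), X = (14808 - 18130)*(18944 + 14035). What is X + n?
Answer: -194750780229596/1777633 ≈ -1.0956e+8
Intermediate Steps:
X = -109556238 (X = -3322*32979 = -109556238)
n = 3795058/1777633 (n = 18264*(1/13299) - 15880*(-1/20852) = 6088/4433 + 3970/5213 = 3795058/1777633 ≈ 2.1349)
X + n = -109556238 + 3795058/1777633 = -194750780229596/1777633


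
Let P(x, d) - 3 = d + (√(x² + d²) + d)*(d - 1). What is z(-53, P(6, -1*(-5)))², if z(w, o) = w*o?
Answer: 4943840 + 629216*√61 ≈ 9.8582e+6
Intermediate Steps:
P(x, d) = 3 + d + (-1 + d)*(d + √(d² + x²)) (P(x, d) = 3 + (d + (√(x² + d²) + d)*(d - 1)) = 3 + (d + (√(d² + x²) + d)*(-1 + d)) = 3 + (d + (d + √(d² + x²))*(-1 + d)) = 3 + (d + (-1 + d)*(d + √(d² + x²))) = 3 + d + (-1 + d)*(d + √(d² + x²)))
z(w, o) = o*w
z(-53, P(6, -1*(-5)))² = ((3 + (-1*(-5))² - √((-1*(-5))² + 6²) + (-1*(-5))*√((-1*(-5))² + 6²))*(-53))² = ((3 + 5² - √(5² + 36) + 5*√(5² + 36))*(-53))² = ((3 + 25 - √(25 + 36) + 5*√(25 + 36))*(-53))² = ((3 + 25 - √61 + 5*√61)*(-53))² = ((28 + 4*√61)*(-53))² = (-1484 - 212*√61)²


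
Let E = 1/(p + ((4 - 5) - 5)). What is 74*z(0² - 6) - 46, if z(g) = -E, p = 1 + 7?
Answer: -83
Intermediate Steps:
p = 8
E = ½ (E = 1/(8 + ((4 - 5) - 5)) = 1/(8 + (-1 - 5)) = 1/(8 - 6) = 1/2 = ½ ≈ 0.50000)
z(g) = -½ (z(g) = -1*½ = -½)
74*z(0² - 6) - 46 = 74*(-½) - 46 = -37 - 46 = -83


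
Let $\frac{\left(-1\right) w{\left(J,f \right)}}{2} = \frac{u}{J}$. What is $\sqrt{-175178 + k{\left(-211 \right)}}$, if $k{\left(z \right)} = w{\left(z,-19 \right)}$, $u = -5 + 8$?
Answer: $\frac{2 i \sqrt{1949774618}}{211} \approx 418.54 i$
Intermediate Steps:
$u = 3$
$w{\left(J,f \right)} = - \frac{6}{J}$ ($w{\left(J,f \right)} = - 2 \frac{3}{J} = - \frac{6}{J}$)
$k{\left(z \right)} = - \frac{6}{z}$
$\sqrt{-175178 + k{\left(-211 \right)}} = \sqrt{-175178 - \frac{6}{-211}} = \sqrt{-175178 - - \frac{6}{211}} = \sqrt{-175178 + \frac{6}{211}} = \sqrt{- \frac{36962552}{211}} = \frac{2 i \sqrt{1949774618}}{211}$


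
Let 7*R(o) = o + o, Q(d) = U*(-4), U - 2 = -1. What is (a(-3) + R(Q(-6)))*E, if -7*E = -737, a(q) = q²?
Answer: 40535/49 ≈ 827.25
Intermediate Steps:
U = 1 (U = 2 - 1 = 1)
E = 737/7 (E = -⅐*(-737) = 737/7 ≈ 105.29)
Q(d) = -4 (Q(d) = 1*(-4) = -4)
R(o) = 2*o/7 (R(o) = (o + o)/7 = (2*o)/7 = 2*o/7)
(a(-3) + R(Q(-6)))*E = ((-3)² + (2/7)*(-4))*(737/7) = (9 - 8/7)*(737/7) = (55/7)*(737/7) = 40535/49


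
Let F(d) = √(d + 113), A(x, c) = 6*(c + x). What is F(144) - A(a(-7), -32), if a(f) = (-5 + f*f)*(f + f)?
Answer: 3888 + √257 ≈ 3904.0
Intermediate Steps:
a(f) = 2*f*(-5 + f²) (a(f) = (-5 + f²)*(2*f) = 2*f*(-5 + f²))
A(x, c) = 6*c + 6*x
F(d) = √(113 + d)
F(144) - A(a(-7), -32) = √(113 + 144) - (6*(-32) + 6*(2*(-7)*(-5 + (-7)²))) = √257 - (-192 + 6*(2*(-7)*(-5 + 49))) = √257 - (-192 + 6*(2*(-7)*44)) = √257 - (-192 + 6*(-616)) = √257 - (-192 - 3696) = √257 - 1*(-3888) = √257 + 3888 = 3888 + √257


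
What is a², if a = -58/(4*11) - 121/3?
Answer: 7557001/4356 ≈ 1734.8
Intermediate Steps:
a = -2749/66 (a = -58/44 - 121*⅓ = -58*1/44 - 121/3 = -29/22 - 121/3 = -2749/66 ≈ -41.651)
a² = (-2749/66)² = 7557001/4356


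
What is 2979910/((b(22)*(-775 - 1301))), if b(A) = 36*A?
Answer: -1489955/822096 ≈ -1.8124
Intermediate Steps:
2979910/((b(22)*(-775 - 1301))) = 2979910/(((36*22)*(-775 - 1301))) = 2979910/((792*(-2076))) = 2979910/(-1644192) = 2979910*(-1/1644192) = -1489955/822096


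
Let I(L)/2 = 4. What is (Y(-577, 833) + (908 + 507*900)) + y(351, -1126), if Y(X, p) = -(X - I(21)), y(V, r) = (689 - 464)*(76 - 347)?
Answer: 396818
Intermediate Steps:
I(L) = 8 (I(L) = 2*4 = 8)
y(V, r) = -60975 (y(V, r) = 225*(-271) = -60975)
Y(X, p) = 8 - X (Y(X, p) = -(X - 1*8) = -(X - 8) = -(-8 + X) = 8 - X)
(Y(-577, 833) + (908 + 507*900)) + y(351, -1126) = ((8 - 1*(-577)) + (908 + 507*900)) - 60975 = ((8 + 577) + (908 + 456300)) - 60975 = (585 + 457208) - 60975 = 457793 - 60975 = 396818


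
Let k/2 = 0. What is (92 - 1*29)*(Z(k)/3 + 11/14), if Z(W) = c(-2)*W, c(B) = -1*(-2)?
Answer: 99/2 ≈ 49.500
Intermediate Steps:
k = 0 (k = 2*0 = 0)
c(B) = 2
Z(W) = 2*W
(92 - 1*29)*(Z(k)/3 + 11/14) = (92 - 1*29)*((2*0)/3 + 11/14) = (92 - 29)*(0*(⅓) + 11*(1/14)) = 63*(0 + 11/14) = 63*(11/14) = 99/2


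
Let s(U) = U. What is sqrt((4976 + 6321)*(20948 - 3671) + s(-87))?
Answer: sqrt(195178182) ≈ 13971.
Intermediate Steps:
sqrt((4976 + 6321)*(20948 - 3671) + s(-87)) = sqrt((4976 + 6321)*(20948 - 3671) - 87) = sqrt(11297*17277 - 87) = sqrt(195178269 - 87) = sqrt(195178182)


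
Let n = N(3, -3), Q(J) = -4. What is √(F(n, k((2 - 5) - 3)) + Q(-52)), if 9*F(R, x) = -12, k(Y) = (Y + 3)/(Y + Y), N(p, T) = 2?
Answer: 4*I*√3/3 ≈ 2.3094*I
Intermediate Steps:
k(Y) = (3 + Y)/(2*Y) (k(Y) = (3 + Y)/((2*Y)) = (3 + Y)*(1/(2*Y)) = (3 + Y)/(2*Y))
n = 2
F(R, x) = -4/3 (F(R, x) = (⅑)*(-12) = -4/3)
√(F(n, k((2 - 5) - 3)) + Q(-52)) = √(-4/3 - 4) = √(-16/3) = 4*I*√3/3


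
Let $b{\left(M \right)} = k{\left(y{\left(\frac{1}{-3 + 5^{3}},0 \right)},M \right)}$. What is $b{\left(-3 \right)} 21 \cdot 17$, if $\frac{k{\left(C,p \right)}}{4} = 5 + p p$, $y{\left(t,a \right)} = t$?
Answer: $19992$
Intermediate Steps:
$k{\left(C,p \right)} = 20 + 4 p^{2}$ ($k{\left(C,p \right)} = 4 \left(5 + p p\right) = 4 \left(5 + p^{2}\right) = 20 + 4 p^{2}$)
$b{\left(M \right)} = 20 + 4 M^{2}$
$b{\left(-3 \right)} 21 \cdot 17 = \left(20 + 4 \left(-3\right)^{2}\right) 21 \cdot 17 = \left(20 + 4 \cdot 9\right) 21 \cdot 17 = \left(20 + 36\right) 21 \cdot 17 = 56 \cdot 21 \cdot 17 = 1176 \cdot 17 = 19992$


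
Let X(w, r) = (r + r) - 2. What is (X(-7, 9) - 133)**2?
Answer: 13689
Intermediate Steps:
X(w, r) = -2 + 2*r (X(w, r) = 2*r - 2 = -2 + 2*r)
(X(-7, 9) - 133)**2 = ((-2 + 2*9) - 133)**2 = ((-2 + 18) - 133)**2 = (16 - 133)**2 = (-117)**2 = 13689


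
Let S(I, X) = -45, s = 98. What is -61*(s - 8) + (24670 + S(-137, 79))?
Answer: 19135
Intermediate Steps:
-61*(s - 8) + (24670 + S(-137, 79)) = -61*(98 - 8) + (24670 - 45) = -61*90 + 24625 = -5490 + 24625 = 19135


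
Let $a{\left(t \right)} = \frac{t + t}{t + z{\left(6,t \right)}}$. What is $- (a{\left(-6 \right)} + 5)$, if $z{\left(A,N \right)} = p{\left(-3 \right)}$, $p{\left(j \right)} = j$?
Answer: $- \frac{19}{3} \approx -6.3333$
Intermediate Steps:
$z{\left(A,N \right)} = -3$
$a{\left(t \right)} = \frac{2 t}{-3 + t}$ ($a{\left(t \right)} = \frac{t + t}{t - 3} = \frac{2 t}{-3 + t}$)
$- (a{\left(-6 \right)} + 5) = - (2 \left(-6\right) \frac{1}{-3 - 6} + 5) = - (2 \left(-6\right) \frac{1}{-9} + 5) = - (2 \left(-6\right) \left(- \frac{1}{9}\right) + 5) = - (\frac{4}{3} + 5) = \left(-1\right) \frac{19}{3} = - \frac{19}{3}$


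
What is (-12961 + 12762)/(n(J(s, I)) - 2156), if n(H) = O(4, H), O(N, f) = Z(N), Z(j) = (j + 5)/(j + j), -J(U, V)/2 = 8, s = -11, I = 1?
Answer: 1592/17239 ≈ 0.092349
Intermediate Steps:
J(U, V) = -16 (J(U, V) = -2*8 = -16)
Z(j) = (5 + j)/(2*j) (Z(j) = (5 + j)/((2*j)) = (5 + j)*(1/(2*j)) = (5 + j)/(2*j))
O(N, f) = (5 + N)/(2*N)
n(H) = 9/8 (n(H) = (½)*(5 + 4)/4 = (½)*(¼)*9 = 9/8)
(-12961 + 12762)/(n(J(s, I)) - 2156) = (-12961 + 12762)/(9/8 - 2156) = -199/(-17239/8) = -199*(-8/17239) = 1592/17239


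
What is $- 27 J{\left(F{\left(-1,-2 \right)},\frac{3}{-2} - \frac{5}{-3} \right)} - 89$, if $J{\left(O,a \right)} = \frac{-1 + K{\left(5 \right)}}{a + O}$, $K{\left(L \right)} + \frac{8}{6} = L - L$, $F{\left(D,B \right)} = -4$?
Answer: $- \frac{2425}{23} \approx -105.43$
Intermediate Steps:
$K{\left(L \right)} = - \frac{4}{3}$ ($K{\left(L \right)} = - \frac{4}{3} + \left(L - L\right) = - \frac{4}{3} + 0 = - \frac{4}{3}$)
$J{\left(O,a \right)} = - \frac{7}{3 \left(O + a\right)}$ ($J{\left(O,a \right)} = \frac{-1 - \frac{4}{3}}{a + O} = - \frac{7}{3 \left(O + a\right)}$)
$- 27 J{\left(F{\left(-1,-2 \right)},\frac{3}{-2} - \frac{5}{-3} \right)} - 89 = - 27 \left(- \frac{7}{3 \left(-4\right) + 3 \left(\frac{3}{-2} - \frac{5}{-3}\right)}\right) - 89 = - 27 \left(- \frac{7}{-12 + 3 \left(3 \left(- \frac{1}{2}\right) - - \frac{5}{3}\right)}\right) - 89 = - 27 \left(- \frac{7}{-12 + 3 \left(- \frac{3}{2} + \frac{5}{3}\right)}\right) - 89 = - 27 \left(- \frac{7}{-12 + 3 \cdot \frac{1}{6}}\right) - 89 = - 27 \left(- \frac{7}{-12 + \frac{1}{2}}\right) - 89 = - 27 \left(- \frac{7}{- \frac{23}{2}}\right) - 89 = - 27 \left(\left(-7\right) \left(- \frac{2}{23}\right)\right) - 89 = \left(-27\right) \frac{14}{23} - 89 = - \frac{378}{23} - 89 = - \frac{2425}{23}$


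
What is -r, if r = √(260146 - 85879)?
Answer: -51*√67 ≈ -417.45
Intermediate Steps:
r = 51*√67 (r = √174267 = 51*√67 ≈ 417.45)
-r = -51*√67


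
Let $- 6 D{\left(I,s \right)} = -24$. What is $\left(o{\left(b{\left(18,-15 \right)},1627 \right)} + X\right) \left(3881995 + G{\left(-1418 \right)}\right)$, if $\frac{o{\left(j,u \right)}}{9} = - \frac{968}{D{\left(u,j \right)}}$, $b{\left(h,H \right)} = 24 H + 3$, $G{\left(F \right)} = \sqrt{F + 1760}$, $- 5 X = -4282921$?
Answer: $3316800596369 + \frac{12816093 \sqrt{38}}{5} \approx 3.3168 \cdot 10^{12}$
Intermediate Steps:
$X = \frac{4282921}{5}$ ($X = \left(- \frac{1}{5}\right) \left(-4282921\right) = \frac{4282921}{5} \approx 8.5658 \cdot 10^{5}$)
$G{\left(F \right)} = \sqrt{1760 + F}$
$D{\left(I,s \right)} = 4$ ($D{\left(I,s \right)} = \left(- \frac{1}{6}\right) \left(-24\right) = 4$)
$b{\left(h,H \right)} = 3 + 24 H$
$o{\left(j,u \right)} = -2178$ ($o{\left(j,u \right)} = 9 \left(- \frac{968}{4}\right) = 9 \left(\left(-968\right) \frac{1}{4}\right) = 9 \left(-242\right) = -2178$)
$\left(o{\left(b{\left(18,-15 \right)},1627 \right)} + X\right) \left(3881995 + G{\left(-1418 \right)}\right) = \left(-2178 + \frac{4282921}{5}\right) \left(3881995 + \sqrt{1760 - 1418}\right) = \frac{4272031 \left(3881995 + \sqrt{342}\right)}{5} = \frac{4272031 \left(3881995 + 3 \sqrt{38}\right)}{5} = 3316800596369 + \frac{12816093 \sqrt{38}}{5}$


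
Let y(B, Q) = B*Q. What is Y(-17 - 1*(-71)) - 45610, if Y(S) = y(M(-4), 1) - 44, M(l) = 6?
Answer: -45648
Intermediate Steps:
Y(S) = -38 (Y(S) = 6*1 - 44 = 6 - 44 = -38)
Y(-17 - 1*(-71)) - 45610 = -38 - 45610 = -45648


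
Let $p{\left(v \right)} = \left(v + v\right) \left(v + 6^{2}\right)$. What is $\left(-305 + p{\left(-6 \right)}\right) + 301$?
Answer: $-364$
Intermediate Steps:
$p{\left(v \right)} = 2 v \left(36 + v\right)$ ($p{\left(v \right)} = 2 v \left(v + 36\right) = 2 v \left(36 + v\right)$)
$\left(-305 + p{\left(-6 \right)}\right) + 301 = \left(-305 + 2 \left(-6\right) \left(36 - 6\right)\right) + 301 = \left(-305 + 2 \left(-6\right) 30\right) + 301 = \left(-305 - 360\right) + 301 = -665 + 301 = -364$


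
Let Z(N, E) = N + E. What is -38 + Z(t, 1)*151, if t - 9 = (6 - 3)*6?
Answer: 4190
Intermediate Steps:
t = 27 (t = 9 + (6 - 3)*6 = 9 + 3*6 = 9 + 18 = 27)
Z(N, E) = E + N
-38 + Z(t, 1)*151 = -38 + (1 + 27)*151 = -38 + 28*151 = -38 + 4228 = 4190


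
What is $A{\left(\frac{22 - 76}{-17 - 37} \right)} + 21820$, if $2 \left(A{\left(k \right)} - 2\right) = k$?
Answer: $\frac{43645}{2} \approx 21823.0$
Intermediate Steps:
$A{\left(k \right)} = 2 + \frac{k}{2}$
$A{\left(\frac{22 - 76}{-17 - 37} \right)} + 21820 = \left(2 + \frac{\left(22 - 76\right) \frac{1}{-17 - 37}}{2}\right) + 21820 = \left(2 + \frac{\left(-54\right) \frac{1}{-54}}{2}\right) + 21820 = \left(2 + \frac{\left(-54\right) \left(- \frac{1}{54}\right)}{2}\right) + 21820 = \left(2 + \frac{1}{2} \cdot 1\right) + 21820 = \left(2 + \frac{1}{2}\right) + 21820 = \frac{5}{2} + 21820 = \frac{43645}{2}$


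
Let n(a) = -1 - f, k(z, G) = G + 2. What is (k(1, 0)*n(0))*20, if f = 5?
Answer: -240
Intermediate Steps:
k(z, G) = 2 + G
n(a) = -6 (n(a) = -1 - 1*5 = -1 - 5 = -6)
(k(1, 0)*n(0))*20 = ((2 + 0)*(-6))*20 = (2*(-6))*20 = -12*20 = -240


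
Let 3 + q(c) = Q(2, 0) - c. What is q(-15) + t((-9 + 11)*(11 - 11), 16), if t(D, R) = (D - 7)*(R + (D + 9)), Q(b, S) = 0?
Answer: -163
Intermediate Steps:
t(D, R) = (-7 + D)*(9 + D + R) (t(D, R) = (-7 + D)*(R + (9 + D)) = (-7 + D)*(9 + D + R))
q(c) = -3 - c (q(c) = -3 + (0 - c) = -3 - c)
q(-15) + t((-9 + 11)*(11 - 11), 16) = (-3 - 1*(-15)) + (-63 + ((-9 + 11)*(11 - 11))**2 - 7*16 + 2*((-9 + 11)*(11 - 11)) + ((-9 + 11)*(11 - 11))*16) = (-3 + 15) + (-63 + (2*0)**2 - 112 + 2*(2*0) + (2*0)*16) = 12 + (-63 + 0**2 - 112 + 2*0 + 0*16) = 12 + (-63 + 0 - 112 + 0 + 0) = 12 - 175 = -163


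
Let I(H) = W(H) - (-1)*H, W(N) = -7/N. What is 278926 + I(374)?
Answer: 104458193/374 ≈ 2.7930e+5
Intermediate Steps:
I(H) = H - 7/H (I(H) = -7/H - (-1)*H = -7/H + H = H - 7/H)
278926 + I(374) = 278926 + (374 - 7/374) = 278926 + 139869/374 = 104458193/374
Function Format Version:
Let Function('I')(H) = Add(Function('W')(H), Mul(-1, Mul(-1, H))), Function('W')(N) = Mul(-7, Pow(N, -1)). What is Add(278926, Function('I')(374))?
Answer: Rational(104458193, 374) ≈ 2.7930e+5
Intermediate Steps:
Function('I')(H) = Add(H, Mul(-7, Pow(H, -1))) (Function('I')(H) = Add(Mul(-7, Pow(H, -1)), Mul(-1, Mul(-1, H))) = Add(Mul(-7, Pow(H, -1)), H) = Add(H, Mul(-7, Pow(H, -1))))
Add(278926, Function('I')(374)) = Add(278926, Add(374, Mul(-7, Pow(374, -1)))) = Add(278926, Add(374, Mul(-7, Rational(1, 374)))) = Add(278926, Add(374, Rational(-7, 374))) = Add(278926, Rational(139869, 374)) = Rational(104458193, 374)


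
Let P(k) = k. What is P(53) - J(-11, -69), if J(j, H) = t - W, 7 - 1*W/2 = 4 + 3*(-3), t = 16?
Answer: 61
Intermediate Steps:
W = 24 (W = 14 - 2*(4 + 3*(-3)) = 14 - 2*(4 - 9) = 14 - 2*(-5) = 14 + 10 = 24)
J(j, H) = -8 (J(j, H) = 16 - 1*24 = 16 - 24 = -8)
P(53) - J(-11, -69) = 53 - 1*(-8) = 53 + 8 = 61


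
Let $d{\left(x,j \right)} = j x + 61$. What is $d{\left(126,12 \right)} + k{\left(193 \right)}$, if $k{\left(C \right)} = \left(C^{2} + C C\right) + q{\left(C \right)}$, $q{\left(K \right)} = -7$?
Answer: $76064$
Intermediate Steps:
$d{\left(x,j \right)} = 61 + j x$
$k{\left(C \right)} = -7 + 2 C^{2}$ ($k{\left(C \right)} = \left(C^{2} + C C\right) - 7 = \left(C^{2} + C^{2}\right) - 7 = 2 C^{2} - 7 = -7 + 2 C^{2}$)
$d{\left(126,12 \right)} + k{\left(193 \right)} = \left(61 + 12 \cdot 126\right) - \left(7 - 2 \cdot 193^{2}\right) = \left(61 + 1512\right) + \left(-7 + 2 \cdot 37249\right) = 1573 + \left(-7 + 74498\right) = 1573 + 74491 = 76064$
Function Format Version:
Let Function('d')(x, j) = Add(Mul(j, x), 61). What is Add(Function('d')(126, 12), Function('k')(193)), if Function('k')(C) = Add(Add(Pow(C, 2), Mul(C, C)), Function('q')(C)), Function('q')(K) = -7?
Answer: 76064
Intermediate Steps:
Function('d')(x, j) = Add(61, Mul(j, x))
Function('k')(C) = Add(-7, Mul(2, Pow(C, 2))) (Function('k')(C) = Add(Add(Pow(C, 2), Mul(C, C)), -7) = Add(Add(Pow(C, 2), Pow(C, 2)), -7) = Add(Mul(2, Pow(C, 2)), -7) = Add(-7, Mul(2, Pow(C, 2))))
Add(Function('d')(126, 12), Function('k')(193)) = Add(Add(61, Mul(12, 126)), Add(-7, Mul(2, Pow(193, 2)))) = Add(Add(61, 1512), Add(-7, Mul(2, 37249))) = Add(1573, Add(-7, 74498)) = Add(1573, 74491) = 76064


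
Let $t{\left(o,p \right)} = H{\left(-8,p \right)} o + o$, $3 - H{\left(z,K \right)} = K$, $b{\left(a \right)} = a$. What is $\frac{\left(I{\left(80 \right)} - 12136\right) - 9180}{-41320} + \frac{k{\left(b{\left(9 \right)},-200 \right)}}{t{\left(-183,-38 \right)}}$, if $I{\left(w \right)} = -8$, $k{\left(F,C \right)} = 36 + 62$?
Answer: $\frac{2854409}{5671170} \approx 0.50332$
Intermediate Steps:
$H{\left(z,K \right)} = 3 - K$
$k{\left(F,C \right)} = 98$
$t{\left(o,p \right)} = o + o \left(3 - p\right)$ ($t{\left(o,p \right)} = \left(3 - p\right) o + o = o \left(3 - p\right) + o = o + o \left(3 - p\right)$)
$\frac{\left(I{\left(80 \right)} - 12136\right) - 9180}{-41320} + \frac{k{\left(b{\left(9 \right)},-200 \right)}}{t{\left(-183,-38 \right)}} = \frac{\left(-8 - 12136\right) - 9180}{-41320} + \frac{98}{\left(-183\right) \left(4 - -38\right)} = \left(-12144 - 9180\right) \left(- \frac{1}{41320}\right) + \frac{98}{\left(-183\right) \left(4 + 38\right)} = \left(-21324\right) \left(- \frac{1}{41320}\right) + \frac{98}{\left(-183\right) 42} = \frac{5331}{10330} + \frac{98}{-7686} = \frac{5331}{10330} + 98 \left(- \frac{1}{7686}\right) = \frac{5331}{10330} - \frac{7}{549} = \frac{2854409}{5671170}$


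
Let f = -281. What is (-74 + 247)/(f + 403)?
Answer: 173/122 ≈ 1.4180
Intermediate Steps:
(-74 + 247)/(f + 403) = (-74 + 247)/(-281 + 403) = 173/122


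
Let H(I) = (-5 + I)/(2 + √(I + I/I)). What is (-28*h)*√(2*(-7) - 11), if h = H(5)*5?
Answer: 0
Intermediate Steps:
H(I) = (-5 + I)/(2 + √(1 + I)) (H(I) = (-5 + I)/(2 + √(I + 1)) = (-5 + I)/(2 + √(1 + I)))
h = 0 (h = ((-5 + 5)/(2 + √(1 + 5)))*5 = (0/(2 + √6))*5 = 0*5 = 0)
(-28*h)*√(2*(-7) - 11) = (-28*0)*√(2*(-7) - 11) = 0*√(-14 - 11) = 0*√(-25) = 0*(5*I) = 0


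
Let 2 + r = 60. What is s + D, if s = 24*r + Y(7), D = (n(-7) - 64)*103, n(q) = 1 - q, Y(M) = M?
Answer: -4369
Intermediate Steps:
r = 58 (r = -2 + 60 = 58)
D = -5768 (D = ((1 - 1*(-7)) - 64)*103 = ((1 + 7) - 64)*103 = (8 - 64)*103 = -56*103 = -5768)
s = 1399 (s = 24*58 + 7 = 1392 + 7 = 1399)
s + D = 1399 - 5768 = -4369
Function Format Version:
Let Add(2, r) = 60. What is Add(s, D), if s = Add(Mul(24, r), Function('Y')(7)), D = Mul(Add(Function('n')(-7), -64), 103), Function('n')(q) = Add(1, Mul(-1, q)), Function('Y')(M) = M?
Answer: -4369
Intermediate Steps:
r = 58 (r = Add(-2, 60) = 58)
D = -5768 (D = Mul(Add(Add(1, Mul(-1, -7)), -64), 103) = Mul(Add(Add(1, 7), -64), 103) = Mul(Add(8, -64), 103) = Mul(-56, 103) = -5768)
s = 1399 (s = Add(Mul(24, 58), 7) = Add(1392, 7) = 1399)
Add(s, D) = Add(1399, -5768) = -4369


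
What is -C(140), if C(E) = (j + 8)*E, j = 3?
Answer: -1540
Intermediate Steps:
C(E) = 11*E (C(E) = (3 + 8)*E = 11*E)
-C(140) = -11*140 = -1*1540 = -1540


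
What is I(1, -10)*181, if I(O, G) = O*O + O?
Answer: 362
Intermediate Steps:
I(O, G) = O + O**2 (I(O, G) = O**2 + O = O + O**2)
I(1, -10)*181 = (1*(1 + 1))*181 = (1*2)*181 = 2*181 = 362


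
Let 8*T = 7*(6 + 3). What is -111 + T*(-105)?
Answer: -7503/8 ≈ -937.88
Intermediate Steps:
T = 63/8 (T = (7*(6 + 3))/8 = (7*9)/8 = (⅛)*63 = 63/8 ≈ 7.8750)
-111 + T*(-105) = -111 + (63/8)*(-105) = -111 - 6615/8 = -7503/8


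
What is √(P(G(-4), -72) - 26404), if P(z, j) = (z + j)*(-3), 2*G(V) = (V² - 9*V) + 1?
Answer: I*√105070/2 ≈ 162.07*I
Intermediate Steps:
G(V) = ½ + V²/2 - 9*V/2 (G(V) = ((V² - 9*V) + 1)/2 = (1 + V² - 9*V)/2 = ½ + V²/2 - 9*V/2)
P(z, j) = -3*j - 3*z (P(z, j) = (j + z)*(-3) = -3*j - 3*z)
√(P(G(-4), -72) - 26404) = √((-3*(-72) - 3*(½ + (½)*(-4)² - 9/2*(-4))) - 26404) = √((216 - 3*(½ + (½)*16 + 18)) - 26404) = √((216 - 3*(½ + 8 + 18)) - 26404) = √((216 - 3*53/2) - 26404) = √((216 - 159/2) - 26404) = √(273/2 - 26404) = √(-52535/2) = I*√105070/2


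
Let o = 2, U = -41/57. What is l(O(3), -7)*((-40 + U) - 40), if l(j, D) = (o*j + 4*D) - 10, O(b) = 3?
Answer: 147232/57 ≈ 2583.0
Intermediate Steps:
U = -41/57 (U = -41*1/57 = -41/57 ≈ -0.71930)
l(j, D) = -10 + 2*j + 4*D (l(j, D) = (2*j + 4*D) - 10 = -10 + 2*j + 4*D)
l(O(3), -7)*((-40 + U) - 40) = (-10 + 2*3 + 4*(-7))*((-40 - 41/57) - 40) = (-10 + 6 - 28)*(-2321/57 - 40) = -32*(-4601/57) = 147232/57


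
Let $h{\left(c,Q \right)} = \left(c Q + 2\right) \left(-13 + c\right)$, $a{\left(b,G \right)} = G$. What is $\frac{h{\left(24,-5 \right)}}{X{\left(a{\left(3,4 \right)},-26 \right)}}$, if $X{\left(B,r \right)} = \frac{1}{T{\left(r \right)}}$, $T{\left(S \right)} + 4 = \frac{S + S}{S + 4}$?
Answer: $2124$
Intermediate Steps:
$T{\left(S \right)} = -4 + \frac{2 S}{4 + S}$ ($T{\left(S \right)} = -4 + \frac{S + S}{S + 4} = -4 + \frac{2 S}{4 + S}$)
$X{\left(B,r \right)} = \frac{4 + r}{2 \left(-8 - r\right)}$ ($X{\left(B,r \right)} = \frac{1}{2 \frac{1}{4 + r} \left(-8 - r\right)} = \frac{4 + r}{2 \left(-8 - r\right)}$)
$h{\left(c,Q \right)} = \left(-13 + c\right) \left(2 + Q c\right)$ ($h{\left(c,Q \right)} = \left(Q c + 2\right) \left(-13 + c\right) = \left(2 + Q c\right) \left(-13 + c\right) = \left(-13 + c\right) \left(2 + Q c\right)$)
$\frac{h{\left(24,-5 \right)}}{X{\left(a{\left(3,4 \right)},-26 \right)}} = \frac{-26 + 2 \cdot 24 - 5 \cdot 24^{2} - \left(-65\right) 24}{\frac{1}{2} \frac{1}{8 - 26} \left(-4 - -26\right)} = \frac{-26 + 48 - 2880 + 1560}{\frac{1}{2} \frac{1}{-18} \left(-4 + 26\right)} = \frac{-26 + 48 - 2880 + 1560}{\frac{1}{2} \left(- \frac{1}{18}\right) 22} = - \frac{1298}{- \frac{11}{18}} = \left(-1298\right) \left(- \frac{18}{11}\right) = 2124$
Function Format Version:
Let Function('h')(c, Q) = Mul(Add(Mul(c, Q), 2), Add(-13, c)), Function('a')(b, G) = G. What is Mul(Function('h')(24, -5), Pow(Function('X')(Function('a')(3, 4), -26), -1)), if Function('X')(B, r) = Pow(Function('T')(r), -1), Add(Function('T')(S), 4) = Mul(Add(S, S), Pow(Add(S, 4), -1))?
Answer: 2124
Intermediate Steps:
Function('T')(S) = Add(-4, Mul(2, S, Pow(Add(4, S), -1))) (Function('T')(S) = Add(-4, Mul(Add(S, S), Pow(Add(S, 4), -1))) = Add(-4, Mul(Mul(2, S), Pow(Add(4, S), -1))) = Add(-4, Mul(2, S, Pow(Add(4, S), -1))))
Function('X')(B, r) = Mul(Rational(1, 2), Pow(Add(-8, Mul(-1, r)), -1), Add(4, r)) (Function('X')(B, r) = Pow(Mul(2, Pow(Add(4, r), -1), Add(-8, Mul(-1, r))), -1) = Mul(Rational(1, 2), Pow(Add(-8, Mul(-1, r)), -1), Add(4, r)))
Function('h')(c, Q) = Mul(Add(-13, c), Add(2, Mul(Q, c))) (Function('h')(c, Q) = Mul(Add(Mul(Q, c), 2), Add(-13, c)) = Mul(Add(2, Mul(Q, c)), Add(-13, c)) = Mul(Add(-13, c), Add(2, Mul(Q, c))))
Mul(Function('h')(24, -5), Pow(Function('X')(Function('a')(3, 4), -26), -1)) = Mul(Add(-26, Mul(2, 24), Mul(-5, Pow(24, 2)), Mul(-13, -5, 24)), Pow(Mul(Rational(1, 2), Pow(Add(8, -26), -1), Add(-4, Mul(-1, -26))), -1)) = Mul(Add(-26, 48, Mul(-5, 576), 1560), Pow(Mul(Rational(1, 2), Pow(-18, -1), Add(-4, 26)), -1)) = Mul(Add(-26, 48, -2880, 1560), Pow(Mul(Rational(1, 2), Rational(-1, 18), 22), -1)) = Mul(-1298, Pow(Rational(-11, 18), -1)) = Mul(-1298, Rational(-18, 11)) = 2124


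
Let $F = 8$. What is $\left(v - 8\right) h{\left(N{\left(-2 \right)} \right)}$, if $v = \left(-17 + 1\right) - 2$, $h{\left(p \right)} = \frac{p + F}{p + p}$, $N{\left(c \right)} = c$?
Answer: $39$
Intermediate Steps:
$h{\left(p \right)} = \frac{8 + p}{2 p}$ ($h{\left(p \right)} = \frac{p + 8}{p + p} = \frac{8 + p}{2 p}$)
$v = -18$ ($v = -16 - 2 = -18$)
$\left(v - 8\right) h{\left(N{\left(-2 \right)} \right)} = \left(-18 - 8\right) \frac{8 - 2}{2 \left(-2\right)} = \left(-18 - 8\right) \frac{1}{2} \left(- \frac{1}{2}\right) 6 = \left(-26\right) \left(- \frac{3}{2}\right) = 39$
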